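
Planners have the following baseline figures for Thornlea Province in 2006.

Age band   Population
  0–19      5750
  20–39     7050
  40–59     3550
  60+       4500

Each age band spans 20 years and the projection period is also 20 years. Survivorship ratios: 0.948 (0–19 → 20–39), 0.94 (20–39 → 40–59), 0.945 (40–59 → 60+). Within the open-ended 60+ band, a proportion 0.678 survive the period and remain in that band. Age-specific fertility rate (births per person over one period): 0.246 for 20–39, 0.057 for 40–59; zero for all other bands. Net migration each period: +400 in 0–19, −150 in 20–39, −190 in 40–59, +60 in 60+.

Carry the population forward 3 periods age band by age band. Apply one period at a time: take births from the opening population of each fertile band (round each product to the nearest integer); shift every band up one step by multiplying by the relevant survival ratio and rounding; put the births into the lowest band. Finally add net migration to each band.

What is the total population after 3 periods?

16471

— Period 1 —
Births: 7050 * 0.246 = 1734, 3550 * 0.057 = 202 — total 1936
20–39: 5750 * 0.948 = 5451
40–59: 7050 * 0.94 = 6627
60+: 3550 * 0.945 + 4500 * 0.678 = 3355 + 3051 = 6406
Net migration: 0–19 + 400 → 2336; 20–39 − 150 → 5301; 40–59 − 190 → 6437; 60+ + 60 → 6466
End of period: [2336, 5301, 6437, 6466]
— Period 2 —
Births: 5301 * 0.246 = 1304, 6437 * 0.057 = 367 — total 1671
20–39: 2336 * 0.948 = 2215
40–59: 5301 * 0.94 = 4983
60+: 6437 * 0.945 + 6466 * 0.678 = 6083 + 4384 = 10467
Net migration: 0–19 + 400 → 2071; 20–39 − 150 → 2065; 40–59 − 190 → 4793; 60+ + 60 → 10527
End of period: [2071, 2065, 4793, 10527]
— Period 3 —
Births: 2065 * 0.246 = 508, 4793 * 0.057 = 273 — total 781
20–39: 2071 * 0.948 = 1963
40–59: 2065 * 0.94 = 1941
60+: 4793 * 0.945 + 10527 * 0.678 = 4529 + 7137 = 11666
Net migration: 0–19 + 400 → 1181; 20–39 − 150 → 1813; 40–59 − 190 → 1751; 60+ + 60 → 11726
End of period: [1181, 1813, 1751, 11726]
Total after period 3: 1181 + 1813 + 1751 + 11726 = 16471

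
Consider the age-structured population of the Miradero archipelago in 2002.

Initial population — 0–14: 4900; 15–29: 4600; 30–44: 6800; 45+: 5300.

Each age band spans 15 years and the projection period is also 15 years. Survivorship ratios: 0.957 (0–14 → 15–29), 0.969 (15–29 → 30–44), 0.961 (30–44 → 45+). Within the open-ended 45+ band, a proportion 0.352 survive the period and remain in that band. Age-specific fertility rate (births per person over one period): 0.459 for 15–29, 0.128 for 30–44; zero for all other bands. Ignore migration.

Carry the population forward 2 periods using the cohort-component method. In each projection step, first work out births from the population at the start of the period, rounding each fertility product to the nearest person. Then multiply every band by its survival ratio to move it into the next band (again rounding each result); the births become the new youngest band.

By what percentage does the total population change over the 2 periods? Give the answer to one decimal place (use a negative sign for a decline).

[period 1]
Births: 4600 * 0.459 = 2111  |  6800 * 0.128 = 870 — total 2981
15–29: 4900 * 0.957 = 4689
30–44: 4600 * 0.969 = 4457
45+: 6800 * 0.961 + 5300 * 0.352 = 6535 + 1866 = 8401
Population now: 0–14=2981, 15–29=4689, 30–44=4457, 45+=8401
[period 2]
Births: 4689 * 0.459 = 2152  |  4457 * 0.128 = 570 — total 2722
15–29: 2981 * 0.957 = 2853
30–44: 4689 * 0.969 = 4544
45+: 4457 * 0.961 + 8401 * 0.352 = 4283 + 2957 = 7240
Population now: 0–14=2722, 15–29=2853, 30–44=4544, 45+=7240
Total: 21600 → 17359; change = -4241; percentage change = -19.6%

-19.6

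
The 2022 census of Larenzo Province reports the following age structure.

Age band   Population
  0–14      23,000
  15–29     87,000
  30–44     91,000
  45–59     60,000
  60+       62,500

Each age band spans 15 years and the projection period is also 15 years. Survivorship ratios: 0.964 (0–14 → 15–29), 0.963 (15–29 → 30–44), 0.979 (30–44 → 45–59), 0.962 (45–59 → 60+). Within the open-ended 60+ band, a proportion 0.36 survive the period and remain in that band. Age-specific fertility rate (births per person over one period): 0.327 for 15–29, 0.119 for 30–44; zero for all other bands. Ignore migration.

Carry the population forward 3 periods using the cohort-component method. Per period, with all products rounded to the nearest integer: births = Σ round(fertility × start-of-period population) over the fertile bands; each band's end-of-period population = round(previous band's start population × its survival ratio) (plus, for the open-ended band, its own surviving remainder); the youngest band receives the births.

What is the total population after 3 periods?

209045

Period 1:
Births: 87000 × 0.327 = 28449 ; 91000 × 0.119 = 10829 → 39278
15–29: 23000 × 0.964 = 22172
30–44: 87000 × 0.963 = 83781
45–59: 91000 × 0.979 = 89089
60+: 60000 × 0.962 + 62500 × 0.36 = 57720 + 22500 = 80220
Giving 39278 / 22172 / 83781 / 89089 / 80220.
Period 2:
Births: 22172 × 0.327 = 7250 ; 83781 × 0.119 = 9970 → 17220
15–29: 39278 × 0.964 = 37864
30–44: 22172 × 0.963 = 21352
45–59: 83781 × 0.979 = 82022
60+: 89089 × 0.962 + 80220 × 0.36 = 85704 + 28879 = 114583
Giving 17220 / 37864 / 21352 / 82022 / 114583.
Period 3:
Births: 37864 × 0.327 = 12382 ; 21352 × 0.119 = 2541 → 14923
15–29: 17220 × 0.964 = 16600
30–44: 37864 × 0.963 = 36463
45–59: 21352 × 0.979 = 20904
60+: 82022 × 0.962 + 114583 × 0.36 = 78905 + 41250 = 120155
Giving 14923 / 16600 / 36463 / 20904 / 120155.
Total after period 3: 14923 + 16600 + 36463 + 20904 + 120155 = 209045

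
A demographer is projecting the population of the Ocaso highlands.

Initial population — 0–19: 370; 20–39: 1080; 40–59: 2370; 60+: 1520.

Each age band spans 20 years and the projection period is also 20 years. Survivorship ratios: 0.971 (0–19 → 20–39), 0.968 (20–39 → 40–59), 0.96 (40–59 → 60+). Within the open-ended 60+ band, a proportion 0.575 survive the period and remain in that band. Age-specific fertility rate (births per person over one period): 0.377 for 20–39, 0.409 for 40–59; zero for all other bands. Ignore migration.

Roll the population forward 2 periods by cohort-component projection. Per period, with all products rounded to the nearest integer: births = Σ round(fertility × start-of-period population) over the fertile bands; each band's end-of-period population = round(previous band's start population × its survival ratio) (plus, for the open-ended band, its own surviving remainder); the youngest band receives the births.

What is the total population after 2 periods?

5060

— Period 1 —
Births: 1080 × 0.377 = 407, 2370 × 0.409 = 969 → 1376
20–39: 370 × 0.971 = 359
40–59: 1080 × 0.968 = 1045
60+: 2370 × 0.96 + 1520 × 0.575 = 2275 + 874 = 3149
End of period: [1376, 359, 1045, 3149]
— Period 2 —
Births: 359 × 0.377 = 135, 1045 × 0.409 = 427 → 562
20–39: 1376 × 0.971 = 1336
40–59: 359 × 0.968 = 348
60+: 1045 × 0.96 + 3149 × 0.575 = 1003 + 1811 = 2814
End of period: [562, 1336, 348, 2814]
Total after period 2: 562 + 1336 + 348 + 2814 = 5060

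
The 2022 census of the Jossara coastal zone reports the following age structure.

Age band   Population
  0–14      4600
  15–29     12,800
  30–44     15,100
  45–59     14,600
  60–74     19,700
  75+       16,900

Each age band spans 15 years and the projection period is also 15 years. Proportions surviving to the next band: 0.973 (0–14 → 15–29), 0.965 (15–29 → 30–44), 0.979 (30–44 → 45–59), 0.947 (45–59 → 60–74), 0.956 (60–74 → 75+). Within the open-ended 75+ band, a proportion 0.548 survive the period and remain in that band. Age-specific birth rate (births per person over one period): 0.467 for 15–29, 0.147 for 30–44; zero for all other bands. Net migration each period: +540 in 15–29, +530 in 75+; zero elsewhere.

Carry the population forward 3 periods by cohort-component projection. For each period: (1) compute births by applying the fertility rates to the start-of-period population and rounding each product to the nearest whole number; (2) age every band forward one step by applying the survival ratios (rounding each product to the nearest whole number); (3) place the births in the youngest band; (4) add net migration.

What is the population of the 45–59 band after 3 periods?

4738

After projecting period 1:
Births: 12800 × 0.467 = 5978  |  15100 × 0.147 = 2220 → 8198
15–29: 4600 × 0.973 = 4476
30–44: 12800 × 0.965 = 12352
45–59: 15100 × 0.979 = 14783
60–74: 14600 × 0.947 = 13826
75+: 19700 × 0.956 + 16900 × 0.548 = 18833 + 9261 = 28094
Net migration: 15–29 + 540 → 5016; 75+ + 530 → 28624
→ [8198, 5016, 12352, 14783, 13826, 28624]
After projecting period 2:
Births: 5016 × 0.467 = 2342  |  12352 × 0.147 = 1816 → 4158
15–29: 8198 × 0.973 = 7977
30–44: 5016 × 0.965 = 4840
45–59: 12352 × 0.979 = 12093
60–74: 14783 × 0.947 = 14000
75+: 13826 × 0.956 + 28624 × 0.548 = 13218 + 15686 = 28904
Net migration: 15–29 + 540 → 8517; 75+ + 530 → 29434
→ [4158, 8517, 4840, 12093, 14000, 29434]
After projecting period 3:
Births: 8517 × 0.467 = 3977  |  4840 × 0.147 = 711 → 4688
15–29: 4158 × 0.973 = 4046
30–44: 8517 × 0.965 = 8219
45–59: 4840 × 0.979 = 4738
60–74: 12093 × 0.947 = 11452
75+: 14000 × 0.956 + 29434 × 0.548 = 13384 + 16130 = 29514
Net migration: 15–29 + 540 → 4586; 75+ + 530 → 30044
→ [4688, 4586, 8219, 4738, 11452, 30044]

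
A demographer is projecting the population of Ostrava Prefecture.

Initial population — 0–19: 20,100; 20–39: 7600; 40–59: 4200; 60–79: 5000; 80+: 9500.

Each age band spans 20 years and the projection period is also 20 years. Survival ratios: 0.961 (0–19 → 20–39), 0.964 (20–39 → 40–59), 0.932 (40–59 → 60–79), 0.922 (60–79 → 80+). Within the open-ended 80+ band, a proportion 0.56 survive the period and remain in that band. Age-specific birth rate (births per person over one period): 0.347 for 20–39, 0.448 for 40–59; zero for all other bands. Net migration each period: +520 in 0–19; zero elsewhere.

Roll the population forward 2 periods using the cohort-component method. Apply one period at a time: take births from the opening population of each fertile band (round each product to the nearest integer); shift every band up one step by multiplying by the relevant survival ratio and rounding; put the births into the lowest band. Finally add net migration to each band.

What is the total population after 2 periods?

49966

Period 1.
Births: 7600 × 0.347 = 2637 ; 4200 × 0.448 = 1882 ⇒ total 4519
20–39: 20100 × 0.961 = 19316
40–59: 7600 × 0.964 = 7326
60–79: 4200 × 0.932 = 3914
80+: 5000 × 0.922 + 9500 × 0.56 = 4610 + 5320 = 9930
Net migration: 0–19 + 520 → 5039
→ [5039, 19316, 7326, 3914, 9930]
Period 2.
Births: 19316 × 0.347 = 6703 ; 7326 × 0.448 = 3282 ⇒ total 9985
20–39: 5039 × 0.961 = 4842
40–59: 19316 × 0.964 = 18621
60–79: 7326 × 0.932 = 6828
80+: 3914 × 0.922 + 9930 × 0.56 = 3609 + 5561 = 9170
Net migration: 0–19 + 520 → 10505
→ [10505, 4842, 18621, 6828, 9170]
Total after period 2: 10505 + 4842 + 18621 + 6828 + 9170 = 49966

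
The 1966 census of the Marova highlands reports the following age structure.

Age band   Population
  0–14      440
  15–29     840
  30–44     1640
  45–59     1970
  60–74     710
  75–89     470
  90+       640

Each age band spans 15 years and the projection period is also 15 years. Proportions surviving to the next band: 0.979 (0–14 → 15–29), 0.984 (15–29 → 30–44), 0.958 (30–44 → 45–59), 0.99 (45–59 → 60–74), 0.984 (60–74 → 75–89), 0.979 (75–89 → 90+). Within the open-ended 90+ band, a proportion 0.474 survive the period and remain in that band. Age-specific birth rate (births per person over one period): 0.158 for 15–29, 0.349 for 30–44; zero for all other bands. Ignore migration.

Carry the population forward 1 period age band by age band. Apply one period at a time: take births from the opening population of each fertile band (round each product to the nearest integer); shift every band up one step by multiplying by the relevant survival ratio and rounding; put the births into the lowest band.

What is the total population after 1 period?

6946

Let group 1 be 0–14 through group 7 = 90+.
— Period 1 —
Births: 840 × 0.158 = 133 ; 1640 × 0.349 = 572 — total 705
Group 2: 440 × 0.979 = 431
Group 3: 840 × 0.984 = 827
Group 4: 1640 × 0.958 = 1571
Group 5: 1970 × 0.99 = 1950
Group 6: 710 × 0.984 = 699
Group 7: 470 × 0.979 + 640 × 0.474 = 460 + 303 = 763
Population now: 0–14=705, 15–29=431, 30–44=827, 45–59=1571, 60–74=1950, 75–89=699, 90+=763
Total after period 1: 705 + 431 + 827 + 1571 + 1950 + 699 + 763 = 6946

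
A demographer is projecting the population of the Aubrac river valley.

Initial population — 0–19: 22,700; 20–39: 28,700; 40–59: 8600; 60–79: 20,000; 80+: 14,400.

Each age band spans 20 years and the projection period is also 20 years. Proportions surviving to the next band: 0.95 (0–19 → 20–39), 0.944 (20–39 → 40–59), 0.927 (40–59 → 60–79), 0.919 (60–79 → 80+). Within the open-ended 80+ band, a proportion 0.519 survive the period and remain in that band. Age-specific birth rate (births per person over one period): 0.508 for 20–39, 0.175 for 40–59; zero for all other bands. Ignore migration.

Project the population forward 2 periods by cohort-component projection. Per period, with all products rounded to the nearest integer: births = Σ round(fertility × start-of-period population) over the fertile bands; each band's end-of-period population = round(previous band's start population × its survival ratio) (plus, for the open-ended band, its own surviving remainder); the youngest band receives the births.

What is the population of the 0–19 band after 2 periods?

15696

Period 1.
Births: 28700 × 0.508 = 14580  |  8600 × 0.175 = 1505 → total 16085
20–39: 22700 × 0.95 = 21565
40–59: 28700 × 0.944 = 27093
60–79: 8600 × 0.927 = 7972
80+: 20000 × 0.919 + 14400 × 0.519 = 18380 + 7474 = 25854
Giving 16085 / 21565 / 27093 / 7972 / 25854.
Period 2.
Births: 21565 × 0.508 = 10955  |  27093 × 0.175 = 4741 → total 15696
20–39: 16085 × 0.95 = 15281
40–59: 21565 × 0.944 = 20357
60–79: 27093 × 0.927 = 25115
80+: 7972 × 0.919 + 25854 × 0.519 = 7326 + 13418 = 20744
Giving 15696 / 15281 / 20357 / 25115 / 20744.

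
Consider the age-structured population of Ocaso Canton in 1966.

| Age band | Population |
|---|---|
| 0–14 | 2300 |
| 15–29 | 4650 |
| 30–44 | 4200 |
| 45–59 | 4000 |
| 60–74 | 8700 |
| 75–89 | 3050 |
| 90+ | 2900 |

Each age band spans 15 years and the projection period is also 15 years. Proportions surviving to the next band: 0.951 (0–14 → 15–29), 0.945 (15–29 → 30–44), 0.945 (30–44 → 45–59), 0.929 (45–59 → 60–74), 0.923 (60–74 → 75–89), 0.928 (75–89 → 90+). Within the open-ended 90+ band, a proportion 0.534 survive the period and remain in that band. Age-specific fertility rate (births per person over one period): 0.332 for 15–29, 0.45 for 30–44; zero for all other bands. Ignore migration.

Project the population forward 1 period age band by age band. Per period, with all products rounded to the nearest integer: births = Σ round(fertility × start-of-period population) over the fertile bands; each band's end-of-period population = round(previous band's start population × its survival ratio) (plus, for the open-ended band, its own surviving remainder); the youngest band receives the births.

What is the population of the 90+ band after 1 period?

Period 1.
Births: 4650 * 0.332 = 1544, 4200 * 0.45 = 1890 → total 3434
15–29: 2300 * 0.951 = 2187
30–44: 4650 * 0.945 = 4394
45–59: 4200 * 0.945 = 3969
60–74: 4000 * 0.929 = 3716
75–89: 8700 * 0.923 = 8030
90+: 3050 * 0.928 + 2900 * 0.534 = 2830 + 1549 = 4379
→ [3434, 2187, 4394, 3969, 3716, 8030, 4379]

4379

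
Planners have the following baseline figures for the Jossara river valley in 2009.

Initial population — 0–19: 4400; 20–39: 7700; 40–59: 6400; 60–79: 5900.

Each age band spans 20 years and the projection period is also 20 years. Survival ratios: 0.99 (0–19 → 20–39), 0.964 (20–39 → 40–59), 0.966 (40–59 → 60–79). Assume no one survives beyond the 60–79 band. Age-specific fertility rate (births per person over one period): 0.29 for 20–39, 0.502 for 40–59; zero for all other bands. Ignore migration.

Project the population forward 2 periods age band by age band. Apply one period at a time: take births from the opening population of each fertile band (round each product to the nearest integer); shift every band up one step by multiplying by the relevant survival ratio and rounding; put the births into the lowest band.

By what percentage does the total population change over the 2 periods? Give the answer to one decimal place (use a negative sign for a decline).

-10.9

Call the bands 1 to 4, youngest first.
— Period 1 —
Births: 7700 * 0.29 = 2233, 6400 * 0.502 = 3213 → total 5446
Band 2: 4400 * 0.99 = 4356
Band 3: 7700 * 0.964 = 7423
Band 4: 6400 * 0.966 = 6182
→ [5446, 4356, 7423, 6182]
— Period 2 —
Births: 4356 * 0.29 = 1263, 7423 * 0.502 = 3726 → total 4989
Band 2: 5446 * 0.99 = 5392
Band 3: 4356 * 0.964 = 4199
Band 4: 7423 * 0.966 = 7171
→ [4989, 5392, 4199, 7171]
Total: 24400 → 21751; change = -2649; percentage change = -10.9%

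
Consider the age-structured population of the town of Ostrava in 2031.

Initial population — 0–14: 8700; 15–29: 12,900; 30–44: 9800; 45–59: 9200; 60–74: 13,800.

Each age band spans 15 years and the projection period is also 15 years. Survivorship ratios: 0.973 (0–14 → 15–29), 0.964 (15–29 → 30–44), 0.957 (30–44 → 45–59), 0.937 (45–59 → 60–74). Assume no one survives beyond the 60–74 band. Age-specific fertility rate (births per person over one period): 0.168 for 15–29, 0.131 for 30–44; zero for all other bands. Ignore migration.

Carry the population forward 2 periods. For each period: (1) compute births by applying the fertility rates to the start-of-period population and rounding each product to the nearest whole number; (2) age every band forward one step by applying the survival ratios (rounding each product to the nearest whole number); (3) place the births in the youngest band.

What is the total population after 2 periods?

35258

After projecting period 1:
Births: 12900 × 0.168 = 2167  |  9800 × 0.131 = 1284 → total 3451
15–29: 8700 × 0.973 = 8465
30–44: 12900 × 0.964 = 12436
45–59: 9800 × 0.957 = 9379
60–74: 9200 × 0.937 = 8620
Giving 3451 / 8465 / 12436 / 9379 / 8620.
After projecting period 2:
Births: 8465 × 0.168 = 1422  |  12436 × 0.131 = 1629 → total 3051
15–29: 3451 × 0.973 = 3358
30–44: 8465 × 0.964 = 8160
45–59: 12436 × 0.957 = 11901
60–74: 9379 × 0.937 = 8788
Giving 3051 / 3358 / 8160 / 11901 / 8788.
Total after period 2: 3051 + 3358 + 8160 + 11901 + 8788 = 35258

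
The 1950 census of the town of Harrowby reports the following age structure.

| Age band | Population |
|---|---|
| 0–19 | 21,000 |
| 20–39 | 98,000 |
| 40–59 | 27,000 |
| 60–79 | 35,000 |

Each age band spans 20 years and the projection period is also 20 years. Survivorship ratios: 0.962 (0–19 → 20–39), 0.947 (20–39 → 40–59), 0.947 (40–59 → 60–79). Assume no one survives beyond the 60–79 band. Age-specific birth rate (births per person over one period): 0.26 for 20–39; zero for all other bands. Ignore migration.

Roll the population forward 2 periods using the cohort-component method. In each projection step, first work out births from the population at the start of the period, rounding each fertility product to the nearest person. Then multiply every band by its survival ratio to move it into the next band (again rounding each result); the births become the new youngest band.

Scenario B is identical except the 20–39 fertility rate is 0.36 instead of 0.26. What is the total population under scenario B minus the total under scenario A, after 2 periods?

— Period 1 —
Births: 98000 × 0.26 = 25480
20–39: 21000 × 0.962 = 20202
40–59: 98000 × 0.947 = 92806
60–79: 27000 × 0.947 = 25569
Giving 25480 / 20202 / 92806 / 25569.
— Period 2 —
Births: 20202 × 0.26 = 5253
20–39: 25480 × 0.962 = 24512
40–59: 20202 × 0.947 = 19131
60–79: 92806 × 0.947 = 87887
Giving 5253 / 24512 / 19131 / 87887.
Scenario A total after 2 periods: 136783
Scenario B projection —
— Period 1 —
Births: 98000 × 0.36 = 35280
20–39: 21000 × 0.962 = 20202
40–59: 98000 × 0.947 = 92806
60–79: 27000 × 0.947 = 25569
Giving 35280 / 20202 / 92806 / 25569.
— Period 2 —
Births: 20202 × 0.36 = 7273
20–39: 35280 × 0.962 = 33939
40–59: 20202 × 0.947 = 19131
60–79: 92806 × 0.947 = 87887
Giving 7273 / 33939 / 19131 / 87887.
Scenario B total after 2 periods: 148230
Difference B − A = 148230 − 136783 = 11447

11447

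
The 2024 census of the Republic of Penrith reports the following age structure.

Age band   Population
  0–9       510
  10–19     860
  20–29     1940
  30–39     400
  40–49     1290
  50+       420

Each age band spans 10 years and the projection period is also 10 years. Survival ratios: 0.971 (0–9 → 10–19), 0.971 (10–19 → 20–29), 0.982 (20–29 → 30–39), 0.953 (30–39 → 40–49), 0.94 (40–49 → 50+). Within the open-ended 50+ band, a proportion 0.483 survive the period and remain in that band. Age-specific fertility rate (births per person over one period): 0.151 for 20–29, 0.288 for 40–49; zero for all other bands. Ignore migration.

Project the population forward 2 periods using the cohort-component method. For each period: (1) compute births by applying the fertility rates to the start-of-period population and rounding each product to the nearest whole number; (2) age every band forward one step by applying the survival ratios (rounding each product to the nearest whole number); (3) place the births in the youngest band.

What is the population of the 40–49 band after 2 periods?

1815

Period 1:
Births: 1940 × 0.151 = 293 ; 1290 × 0.288 = 372 — total 665
10–19: 510 × 0.971 = 495
20–29: 860 × 0.971 = 835
30–39: 1940 × 0.982 = 1905
40–49: 400 × 0.953 = 381
50+: 1290 × 0.94 + 420 × 0.483 = 1213 + 203 = 1416
Population now: 0–9=665, 10–19=495, 20–29=835, 30–39=1905, 40–49=381, 50+=1416
Period 2:
Births: 835 × 0.151 = 126 ; 381 × 0.288 = 110 — total 236
10–19: 665 × 0.971 = 646
20–29: 495 × 0.971 = 481
30–39: 835 × 0.982 = 820
40–49: 1905 × 0.953 = 1815
50+: 381 × 0.94 + 1416 × 0.483 = 358 + 684 = 1042
Population now: 0–9=236, 10–19=646, 20–29=481, 30–39=820, 40–49=1815, 50+=1042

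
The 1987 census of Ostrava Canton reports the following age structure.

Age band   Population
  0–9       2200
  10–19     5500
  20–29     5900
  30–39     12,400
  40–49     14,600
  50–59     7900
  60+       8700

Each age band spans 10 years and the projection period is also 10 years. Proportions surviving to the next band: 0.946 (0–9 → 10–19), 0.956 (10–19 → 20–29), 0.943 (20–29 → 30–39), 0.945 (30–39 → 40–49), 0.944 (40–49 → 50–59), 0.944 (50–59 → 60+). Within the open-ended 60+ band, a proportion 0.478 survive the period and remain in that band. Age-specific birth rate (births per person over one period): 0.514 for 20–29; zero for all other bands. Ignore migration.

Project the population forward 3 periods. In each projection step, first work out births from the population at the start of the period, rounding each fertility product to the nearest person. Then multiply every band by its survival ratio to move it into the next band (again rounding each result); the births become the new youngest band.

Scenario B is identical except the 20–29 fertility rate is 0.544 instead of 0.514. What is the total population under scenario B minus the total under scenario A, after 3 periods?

(Groups numbered youngest = 1 to oldest = 7.)
Period 1:
Births: 5900 × 0.514 = 3033
Group 2: 2200 × 0.946 = 2081
Group 3: 5500 × 0.956 = 5258
Group 4: 5900 × 0.943 = 5564
Group 5: 12400 × 0.945 = 11718
Group 6: 14600 × 0.944 = 13782
Group 7: 7900 × 0.944 + 8700 × 0.478 = 7458 + 4159 = 11617
End of period: [3033, 2081, 5258, 5564, 11718, 13782, 11617]
Period 2:
Births: 5258 × 0.514 = 2703
Group 2: 3033 × 0.946 = 2869
Group 3: 2081 × 0.956 = 1989
Group 4: 5258 × 0.943 = 4958
Group 5: 5564 × 0.945 = 5258
Group 6: 11718 × 0.944 = 11062
Group 7: 13782 × 0.944 + 11617 × 0.478 = 13010 + 5553 = 18563
End of period: [2703, 2869, 1989, 4958, 5258, 11062, 18563]
Period 3:
Births: 1989 × 0.514 = 1022
Group 2: 2703 × 0.946 = 2557
Group 3: 2869 × 0.956 = 2743
Group 4: 1989 × 0.943 = 1876
Group 5: 4958 × 0.945 = 4685
Group 6: 5258 × 0.944 = 4964
Group 7: 11062 × 0.944 + 18563 × 0.478 = 10443 + 8873 = 19316
End of period: [1022, 2557, 2743, 1876, 4685, 4964, 19316]
Scenario A total after 3 periods: 37163
Scenario B projection —
Period 1:
Births: 5900 × 0.544 = 3210
Group 2: 2200 × 0.946 = 2081
Group 3: 5500 × 0.956 = 5258
Group 4: 5900 × 0.943 = 5564
Group 5: 12400 × 0.945 = 11718
Group 6: 14600 × 0.944 = 13782
Group 7: 7900 × 0.944 + 8700 × 0.478 = 7458 + 4159 = 11617
End of period: [3210, 2081, 5258, 5564, 11718, 13782, 11617]
Period 2:
Births: 5258 × 0.544 = 2860
Group 2: 3210 × 0.946 = 3037
Group 3: 2081 × 0.956 = 1989
Group 4: 5258 × 0.943 = 4958
Group 5: 5564 × 0.945 = 5258
Group 6: 11718 × 0.944 = 11062
Group 7: 13782 × 0.944 + 11617 × 0.478 = 13010 + 5553 = 18563
End of period: [2860, 3037, 1989, 4958, 5258, 11062, 18563]
Period 3:
Births: 1989 × 0.544 = 1082
Group 2: 2860 × 0.946 = 2706
Group 3: 3037 × 0.956 = 2903
Group 4: 1989 × 0.943 = 1876
Group 5: 4958 × 0.945 = 4685
Group 6: 5258 × 0.944 = 4964
Group 7: 11062 × 0.944 + 18563 × 0.478 = 10443 + 8873 = 19316
End of period: [1082, 2706, 2903, 1876, 4685, 4964, 19316]
Scenario B total after 3 periods: 37532
Difference B − A = 37532 − 37163 = 369

369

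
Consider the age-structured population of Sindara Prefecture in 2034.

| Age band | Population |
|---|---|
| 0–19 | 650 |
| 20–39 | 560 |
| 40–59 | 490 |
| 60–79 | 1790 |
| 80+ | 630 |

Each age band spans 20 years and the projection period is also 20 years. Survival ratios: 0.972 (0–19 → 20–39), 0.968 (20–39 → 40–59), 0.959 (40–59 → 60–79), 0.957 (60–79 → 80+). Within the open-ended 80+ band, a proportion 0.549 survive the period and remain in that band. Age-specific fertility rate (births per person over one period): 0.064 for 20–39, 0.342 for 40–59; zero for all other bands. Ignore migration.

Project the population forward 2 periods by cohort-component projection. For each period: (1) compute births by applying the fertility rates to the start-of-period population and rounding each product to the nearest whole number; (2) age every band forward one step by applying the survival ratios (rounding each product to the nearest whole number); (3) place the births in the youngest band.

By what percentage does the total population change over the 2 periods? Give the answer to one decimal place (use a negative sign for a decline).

Period 1:
Births: 560 * 0.064 = 36 ; 490 * 0.342 = 168 ⇒ total 204
20–39: 650 * 0.972 = 632
40–59: 560 * 0.968 = 542
60–79: 490 * 0.959 = 470
80+: 1790 * 0.957 + 630 * 0.549 = 1713 + 346 = 2059
End of period: [204, 632, 542, 470, 2059]
Period 2:
Births: 632 * 0.064 = 40 ; 542 * 0.342 = 185 ⇒ total 225
20–39: 204 * 0.972 = 198
40–59: 632 * 0.968 = 612
60–79: 542 * 0.959 = 520
80+: 470 * 0.957 + 2059 * 0.549 = 450 + 1130 = 1580
End of period: [225, 198, 612, 520, 1580]
Total: 4120 → 3135; change = -985; percentage change = -23.9%

-23.9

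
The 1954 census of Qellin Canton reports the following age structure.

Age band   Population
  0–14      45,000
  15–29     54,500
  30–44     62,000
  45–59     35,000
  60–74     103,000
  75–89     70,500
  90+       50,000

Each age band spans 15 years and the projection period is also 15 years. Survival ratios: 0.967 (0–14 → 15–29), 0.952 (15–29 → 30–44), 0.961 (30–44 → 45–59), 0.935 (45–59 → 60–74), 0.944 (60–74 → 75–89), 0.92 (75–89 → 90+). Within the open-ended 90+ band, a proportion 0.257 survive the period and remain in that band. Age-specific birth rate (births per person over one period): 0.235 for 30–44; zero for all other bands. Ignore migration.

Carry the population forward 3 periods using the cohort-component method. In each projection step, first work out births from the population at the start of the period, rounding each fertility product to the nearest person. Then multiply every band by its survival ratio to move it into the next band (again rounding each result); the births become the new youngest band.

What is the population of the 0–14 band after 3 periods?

9735

Period 1:
Births: 62000 * 0.235 = 14570
15–29: 45000 * 0.967 = 43515
30–44: 54500 * 0.952 = 51884
45–59: 62000 * 0.961 = 59582
60–74: 35000 * 0.935 = 32725
75–89: 103000 * 0.944 = 97232
90+: 70500 * 0.92 + 50000 * 0.257 = 64860 + 12850 = 77710
Giving 14570 / 43515 / 51884 / 59582 / 32725 / 97232 / 77710.
Period 2:
Births: 51884 * 0.235 = 12193
15–29: 14570 * 0.967 = 14089
30–44: 43515 * 0.952 = 41426
45–59: 51884 * 0.961 = 49861
60–74: 59582 * 0.935 = 55709
75–89: 32725 * 0.944 = 30892
90+: 97232 * 0.92 + 77710 * 0.257 = 89453 + 19971 = 109424
Giving 12193 / 14089 / 41426 / 49861 / 55709 / 30892 / 109424.
Period 3:
Births: 41426 * 0.235 = 9735
15–29: 12193 * 0.967 = 11791
30–44: 14089 * 0.952 = 13413
45–59: 41426 * 0.961 = 39810
60–74: 49861 * 0.935 = 46620
75–89: 55709 * 0.944 = 52589
90+: 30892 * 0.92 + 109424 * 0.257 = 28421 + 28122 = 56543
Giving 9735 / 11791 / 13413 / 39810 / 46620 / 52589 / 56543.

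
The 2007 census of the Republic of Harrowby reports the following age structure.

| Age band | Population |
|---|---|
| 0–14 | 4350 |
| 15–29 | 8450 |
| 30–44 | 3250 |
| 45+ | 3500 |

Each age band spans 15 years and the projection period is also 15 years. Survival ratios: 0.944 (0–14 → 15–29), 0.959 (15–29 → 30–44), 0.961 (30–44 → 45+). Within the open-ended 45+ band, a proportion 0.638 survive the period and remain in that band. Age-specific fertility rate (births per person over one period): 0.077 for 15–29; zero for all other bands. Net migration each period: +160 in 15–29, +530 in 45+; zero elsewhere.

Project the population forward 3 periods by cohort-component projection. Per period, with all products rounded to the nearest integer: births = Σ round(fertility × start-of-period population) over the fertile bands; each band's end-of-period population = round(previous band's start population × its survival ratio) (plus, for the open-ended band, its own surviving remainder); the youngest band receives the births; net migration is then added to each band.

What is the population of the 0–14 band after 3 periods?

Let band 1 be 0–14 through band 4 = 45+.
[period 1]
Births: 8450 * 0.077 = 651
Band 2: 4350 * 0.944 = 4106
Band 3: 8450 * 0.959 = 8104
Band 4: 3250 * 0.961 + 3500 * 0.638 = 3123 + 2233 = 5356
Net migration: Band 2 + 160 → 4266; Band 4 + 530 → 5886
→ [651, 4266, 8104, 5886]
[period 2]
Births: 4266 * 0.077 = 328
Band 2: 651 * 0.944 = 615
Band 3: 4266 * 0.959 = 4091
Band 4: 8104 * 0.961 + 5886 * 0.638 = 7788 + 3755 = 11543
Net migration: Band 2 + 160 → 775; Band 4 + 530 → 12073
→ [328, 775, 4091, 12073]
[period 3]
Births: 775 * 0.077 = 60
Band 2: 328 * 0.944 = 310
Band 3: 775 * 0.959 = 743
Band 4: 4091 * 0.961 + 12073 * 0.638 = 3931 + 7703 = 11634
Net migration: Band 2 + 160 → 470; Band 4 + 530 → 12164
→ [60, 470, 743, 12164]

60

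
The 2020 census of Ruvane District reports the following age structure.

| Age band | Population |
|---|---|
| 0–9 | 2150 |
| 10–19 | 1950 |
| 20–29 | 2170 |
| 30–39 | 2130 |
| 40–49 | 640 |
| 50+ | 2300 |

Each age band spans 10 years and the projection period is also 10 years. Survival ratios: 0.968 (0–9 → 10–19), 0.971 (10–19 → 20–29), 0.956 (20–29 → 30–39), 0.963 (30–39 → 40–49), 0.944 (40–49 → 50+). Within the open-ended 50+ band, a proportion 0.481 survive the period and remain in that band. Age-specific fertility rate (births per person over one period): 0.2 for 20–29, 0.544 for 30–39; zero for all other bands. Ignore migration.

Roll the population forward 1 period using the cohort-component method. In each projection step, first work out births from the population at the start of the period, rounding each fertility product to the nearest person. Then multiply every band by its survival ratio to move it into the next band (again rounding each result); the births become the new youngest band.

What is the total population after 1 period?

11403

Let group 1 be 0–9 through group 6 = 50+.
— Period 1 —
Births: 2170 × 0.2 = 434 ; 2130 × 0.544 = 1159 → 1593
Group 2: 2150 × 0.968 = 2081
Group 3: 1950 × 0.971 = 1893
Group 4: 2170 × 0.956 = 2075
Group 5: 2130 × 0.963 = 2051
Group 6: 640 × 0.944 + 2300 × 0.481 = 604 + 1106 = 1710
→ [1593, 2081, 1893, 2075, 2051, 1710]
Total after period 1: 1593 + 2081 + 1893 + 2075 + 2051 + 1710 = 11403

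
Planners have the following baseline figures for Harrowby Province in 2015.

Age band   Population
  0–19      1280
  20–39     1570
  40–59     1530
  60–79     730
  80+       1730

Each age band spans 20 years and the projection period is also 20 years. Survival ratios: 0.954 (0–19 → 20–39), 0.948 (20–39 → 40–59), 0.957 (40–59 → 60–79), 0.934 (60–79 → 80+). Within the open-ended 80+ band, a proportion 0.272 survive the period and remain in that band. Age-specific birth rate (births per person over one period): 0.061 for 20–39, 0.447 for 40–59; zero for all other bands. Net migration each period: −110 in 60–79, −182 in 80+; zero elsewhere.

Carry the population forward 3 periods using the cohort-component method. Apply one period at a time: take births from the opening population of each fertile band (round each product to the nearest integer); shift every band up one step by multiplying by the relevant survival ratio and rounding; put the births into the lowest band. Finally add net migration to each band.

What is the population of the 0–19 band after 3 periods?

563

Numbering the groups 1..5 from youngest to oldest:
After projecting period 1:
Births: 1570 * 0.061 = 96 ; 1530 * 0.447 = 684 → 780
Group 2: 1280 * 0.954 = 1221
Group 3: 1570 * 0.948 = 1488
Group 4: 1530 * 0.957 = 1464
Group 5: 730 * 0.934 + 1730 * 0.272 = 682 + 471 = 1153
Net migration: Group 4 − 110 → 1354; Group 5 − 182 → 971
Giving 780 / 1221 / 1488 / 1354 / 971.
After projecting period 2:
Births: 1221 * 0.061 = 74 ; 1488 * 0.447 = 665 → 739
Group 2: 780 * 0.954 = 744
Group 3: 1221 * 0.948 = 1158
Group 4: 1488 * 0.957 = 1424
Group 5: 1354 * 0.934 + 971 * 0.272 = 1265 + 264 = 1529
Net migration: Group 4 − 110 → 1314; Group 5 − 182 → 1347
Giving 739 / 744 / 1158 / 1314 / 1347.
After projecting period 3:
Births: 744 * 0.061 = 45 ; 1158 * 0.447 = 518 → 563
Group 2: 739 * 0.954 = 705
Group 3: 744 * 0.948 = 705
Group 4: 1158 * 0.957 = 1108
Group 5: 1314 * 0.934 + 1347 * 0.272 = 1227 + 366 = 1593
Net migration: Group 4 − 110 → 998; Group 5 − 182 → 1411
Giving 563 / 705 / 705 / 998 / 1411.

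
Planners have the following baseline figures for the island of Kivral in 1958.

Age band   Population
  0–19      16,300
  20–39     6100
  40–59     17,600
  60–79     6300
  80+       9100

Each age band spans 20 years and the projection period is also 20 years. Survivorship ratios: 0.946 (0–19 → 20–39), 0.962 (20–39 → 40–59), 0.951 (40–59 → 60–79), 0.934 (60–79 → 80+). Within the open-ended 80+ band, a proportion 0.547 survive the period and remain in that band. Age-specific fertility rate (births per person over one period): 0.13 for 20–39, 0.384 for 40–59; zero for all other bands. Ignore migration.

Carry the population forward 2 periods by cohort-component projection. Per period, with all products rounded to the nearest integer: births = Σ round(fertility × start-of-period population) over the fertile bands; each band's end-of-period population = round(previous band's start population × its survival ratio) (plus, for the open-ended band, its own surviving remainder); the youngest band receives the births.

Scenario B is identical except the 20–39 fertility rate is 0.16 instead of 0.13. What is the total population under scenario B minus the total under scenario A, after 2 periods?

635

Call the bands 1 to 5, youngest first.
After projecting period 1:
Births: 6100 × 0.13 = 793  |  17600 × 0.384 = 6758 → total 7551
Band 2: 16300 × 0.946 = 15420
Band 3: 6100 × 0.962 = 5868
Band 4: 17600 × 0.951 = 16738
Band 5: 6300 × 0.934 + 9100 × 0.547 = 5884 + 4978 = 10862
Giving 7551 / 15420 / 5868 / 16738 / 10862.
After projecting period 2:
Births: 15420 × 0.13 = 2005  |  5868 × 0.384 = 2253 → total 4258
Band 2: 7551 × 0.946 = 7143
Band 3: 15420 × 0.962 = 14834
Band 4: 5868 × 0.951 = 5580
Band 5: 16738 × 0.934 + 10862 × 0.547 = 15633 + 5942 = 21575
Giving 4258 / 7143 / 14834 / 5580 / 21575.
Scenario A total after 2 periods: 53390
Scenario B projection —
After projecting period 1:
Births: 6100 × 0.16 = 976  |  17600 × 0.384 = 6758 → total 7734
Band 2: 16300 × 0.946 = 15420
Band 3: 6100 × 0.962 = 5868
Band 4: 17600 × 0.951 = 16738
Band 5: 6300 × 0.934 + 9100 × 0.547 = 5884 + 4978 = 10862
Giving 7734 / 15420 / 5868 / 16738 / 10862.
After projecting period 2:
Births: 15420 × 0.16 = 2467  |  5868 × 0.384 = 2253 → total 4720
Band 2: 7734 × 0.946 = 7316
Band 3: 15420 × 0.962 = 14834
Band 4: 5868 × 0.951 = 5580
Band 5: 16738 × 0.934 + 10862 × 0.547 = 15633 + 5942 = 21575
Giving 4720 / 7316 / 14834 / 5580 / 21575.
Scenario B total after 2 periods: 54025
Difference B − A = 54025 − 53390 = 635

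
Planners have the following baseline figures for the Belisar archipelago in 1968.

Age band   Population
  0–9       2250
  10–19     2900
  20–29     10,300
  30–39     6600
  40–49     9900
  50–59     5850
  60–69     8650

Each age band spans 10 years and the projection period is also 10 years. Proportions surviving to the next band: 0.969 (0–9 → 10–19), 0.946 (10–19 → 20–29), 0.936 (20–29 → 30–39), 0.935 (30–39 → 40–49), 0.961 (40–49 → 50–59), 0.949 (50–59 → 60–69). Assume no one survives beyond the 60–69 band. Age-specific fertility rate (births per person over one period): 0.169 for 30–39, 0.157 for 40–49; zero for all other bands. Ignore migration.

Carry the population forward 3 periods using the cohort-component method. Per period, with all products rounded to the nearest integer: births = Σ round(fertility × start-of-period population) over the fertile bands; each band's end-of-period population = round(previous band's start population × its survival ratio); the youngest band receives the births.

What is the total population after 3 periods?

(Bands numbered youngest = 1 to oldest = 7.)
— Period 1 —
Births: 6600 * 0.169 = 1115  |  9900 * 0.157 = 1554 — total 2669
Band 2: 2250 * 0.969 = 2180
Band 3: 2900 * 0.946 = 2743
Band 4: 10300 * 0.936 = 9641
Band 5: 6600 * 0.935 = 6171
Band 6: 9900 * 0.961 = 9514
Band 7: 5850 * 0.949 = 5552
End of period: [2669, 2180, 2743, 9641, 6171, 9514, 5552]
— Period 2 —
Births: 9641 * 0.169 = 1629  |  6171 * 0.157 = 969 — total 2598
Band 2: 2669 * 0.969 = 2586
Band 3: 2180 * 0.946 = 2062
Band 4: 2743 * 0.936 = 2567
Band 5: 9641 * 0.935 = 9014
Band 6: 6171 * 0.961 = 5930
Band 7: 9514 * 0.949 = 9029
End of period: [2598, 2586, 2062, 2567, 9014, 5930, 9029]
— Period 3 —
Births: 2567 * 0.169 = 434  |  9014 * 0.157 = 1415 — total 1849
Band 2: 2598 * 0.969 = 2517
Band 3: 2586 * 0.946 = 2446
Band 4: 2062 * 0.936 = 1930
Band 5: 2567 * 0.935 = 2400
Band 6: 9014 * 0.961 = 8662
Band 7: 5930 * 0.949 = 5628
End of period: [1849, 2517, 2446, 1930, 2400, 8662, 5628]
Total after period 3: 1849 + 2517 + 2446 + 1930 + 2400 + 8662 + 5628 = 25432

25432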